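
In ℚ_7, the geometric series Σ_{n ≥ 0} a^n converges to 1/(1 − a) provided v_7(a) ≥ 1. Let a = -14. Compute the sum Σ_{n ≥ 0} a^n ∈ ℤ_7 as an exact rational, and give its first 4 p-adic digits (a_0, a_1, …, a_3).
Σ a^n = 1/(1 − a) = 1/15;  first 4 digits = (1, 5, 3, 6)

v_7(a) = 1 ≥ 1, so the series converges in ℤ_7 to 1/(1 − a) = 1/(1 − (-14)) = 1/15. Expand this rational in ℤ_7: compute digits iteratively via d_i = x_i mod 7, x_{i+1} = (x_i − d_i)/7. The first 4 digits are (1, 5, 3, 6).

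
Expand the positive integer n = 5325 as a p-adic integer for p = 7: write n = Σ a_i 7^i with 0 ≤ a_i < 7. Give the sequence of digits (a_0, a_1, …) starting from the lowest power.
(a_0, a_1, …) = (5, 4, 3, 1, 2)

Repeated division by 7 gives the digits low-to-high: 5325 = 5 + 4·7^1 + 3·7^2 + 1·7^3 + 2·7^4. Digit sequence: (5, 4, 3, 1, 2).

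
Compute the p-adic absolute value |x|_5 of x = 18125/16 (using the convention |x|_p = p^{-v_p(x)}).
|18125/16|_5 = 1/625

Step 1 — compute v_5(x) by factoring powers of 5 out of the numerator and denominator: v_5(18125/16) = 4. Step 2 — apply |x|_p = p^{-v_p(x)} = 5^{-4} = 1/625.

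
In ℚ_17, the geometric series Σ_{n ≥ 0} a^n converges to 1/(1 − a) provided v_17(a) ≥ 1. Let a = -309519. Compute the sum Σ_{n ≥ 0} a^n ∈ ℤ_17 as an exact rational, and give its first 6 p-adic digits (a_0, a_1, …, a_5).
Σ a^n = 1/(1 − a) = 1/309520;  first 6 digits = (1, 0, 0, 5, 13, 16)

v_17(a) = 3 ≥ 1, so the series converges in ℤ_17 to 1/(1 − a) = 1/(1 − (-309519)) = 1/309520. Expand this rational in ℤ_17: compute digits iteratively via d_i = x_i mod 17, x_{i+1} = (x_i − d_i)/17. The first 6 digits are (1, 0, 0, 5, 13, 16).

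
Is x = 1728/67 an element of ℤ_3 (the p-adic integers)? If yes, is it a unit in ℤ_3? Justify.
x ∈ ℤ_3 but not a unit; v_3(x) = 3 > 0

ℤ_3 = {x ∈ ℚ_3 : v_3(x) ≥ 0} and ℤ_3^× = {x ∈ ℤ_3 : v_3(x) = 0}. Here v_3(1728/67) = v_3(num) − v_3(den) = 3; compare against these criteria.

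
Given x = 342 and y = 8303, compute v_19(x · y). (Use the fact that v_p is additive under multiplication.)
v_19(2839626) = 3

v_p(x) = 1 (factor: 342 = 19^1 · 18); v_p(y) = 2 (factor: 8303 = 19^2 · 23). Additivity: v_p(xy) = v_p(x) + v_p(y) = 1 + 2 = 3. (Direct check: xy = 2839626 = 19^3 · (414).)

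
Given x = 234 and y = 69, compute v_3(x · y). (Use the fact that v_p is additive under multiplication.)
v_3(16146) = 3

v_p(x) = 2 (factor: 234 = 3^2 · 26); v_p(y) = 1 (factor: 69 = 3^1 · 23). Additivity: v_p(xy) = v_p(x) + v_p(y) = 2 + 1 = 3. (Direct check: xy = 16146 = 3^3 · (598).)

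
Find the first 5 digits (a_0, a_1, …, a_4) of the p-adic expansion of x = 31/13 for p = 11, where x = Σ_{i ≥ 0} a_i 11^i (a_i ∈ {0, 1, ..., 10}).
(a_0, …, a_4) = (10, 1, 10, 5, 2)

v_11(31/13) = 0 (numerator and denominator both coprime to 11), so x ∈ ℤ_11^×. Compute digits iteratively via a_i = x_i mod 11, x_{i+1} = (x_i − a_i)/11, with x_0 = x:
  x_0 = 31/13;  a_0 = 10;  x_1 = (x_0 − 10)/11 = -9/13
  x_1 = -9/13;  a_1 = 1;  x_2 = (x_1 − 1)/11 = -2/13
  x_2 = -2/13;  a_2 = 10;  x_3 = (x_2 − 10)/11 = -12/13
  x_3 = -12/13;  a_3 = 5;  x_4 = (x_3 − 5)/11 = -7/13
  x_4 = -7/13;  a_4 = 2;  x_5 = (x_4 − 2)/11 = -3/13
Digits: (10, 1, 10, 5, 2).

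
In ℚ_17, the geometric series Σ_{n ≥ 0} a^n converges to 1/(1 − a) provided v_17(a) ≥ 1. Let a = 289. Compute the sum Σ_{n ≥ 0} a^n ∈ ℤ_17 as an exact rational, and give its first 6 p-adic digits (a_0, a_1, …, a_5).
Σ a^n = 1/(1 − a) = -1/288;  first 6 digits = (1, 0, 1, 0, 1, 0)

v_17(a) = 2 ≥ 1, so the series converges in ℤ_17 to 1/(1 − a) = 1/(1 − 289) = -1/288. Expand this rational in ℤ_17: compute digits iteratively via d_i = x_i mod 17, x_{i+1} = (x_i − d_i)/17. The first 6 digits are (1, 0, 1, 0, 1, 0).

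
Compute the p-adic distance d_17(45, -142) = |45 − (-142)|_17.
d_17(45, -142) = 1/17

Step 1 — x − y = 45 − (-142) = 187. Step 2 — v_17(187) = 1 (factor: 187 = (17^1 · 11); the sign does not affect v_p). Step 3 — |x − y|_17 = 17^{-1} = 1/17.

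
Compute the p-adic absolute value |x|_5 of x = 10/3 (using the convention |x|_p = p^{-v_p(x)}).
|10/3|_5 = 1/5

Step 1 — compute v_5(x) by factoring powers of 5 out of the numerator and denominator: v_5(10/3) = 1. Step 2 — apply |x|_p = p^{-v_p(x)} = 5^{-1} = 1/5.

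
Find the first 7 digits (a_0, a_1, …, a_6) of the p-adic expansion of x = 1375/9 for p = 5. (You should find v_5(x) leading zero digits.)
(a_0, …, a_6) = (0, 0, 0, 4, 0, 1, 2)

v_5(1375/9) = 3, so a_0 = ... = a_2 = 0. Factor out: x = 5^3 · u with u = 11/9 a unit in ℤ_5. Expand u iteratively via a_{v+i} = u_i mod 5, u_{i+1} = (u_i − a_{v+i})/5:
  u_0 = 11/9;  a_3 = 4;  u_1 = (u_0 − 4)/5 = -5/9
  u_1 = -5/9;  a_4 = 0;  u_2 = (u_1 − 0)/5 = -1/9
  u_2 = -1/9;  a_5 = 1;  u_3 = (u_2 − 1)/5 = -2/9
  u_3 = -2/9;  a_6 = 2;  u_4 = (u_3 − 2)/5 = -4/9
Digits: (0, 0, 0, 4, 0, 1, 2).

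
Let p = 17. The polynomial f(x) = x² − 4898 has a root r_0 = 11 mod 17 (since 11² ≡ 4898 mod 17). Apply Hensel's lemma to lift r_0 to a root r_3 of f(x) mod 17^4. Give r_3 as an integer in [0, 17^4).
r_3 = 59749 (mod 83521)

Hensel's recurrence: r_{i+1} = r_i − f(r_i)·(f′(r_i))^{-1} mod 17^{i+2}, with f′(x) = 2x. Iterate:
  r_0 = 11 (mod 17)
  r_1 = 215 (mod 289)
  r_2 = 793 (mod 4913)
  r_3 = 59749 (mod 83521)
Final: r_3 = 59749, and one checks f(r_3) ≡ 0 mod 17^4.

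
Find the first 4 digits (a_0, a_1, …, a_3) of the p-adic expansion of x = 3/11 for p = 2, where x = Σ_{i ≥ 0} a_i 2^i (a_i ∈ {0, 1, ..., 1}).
(a_0, …, a_3) = (1, 0, 0, 1)

v_2(3/11) = 0 (numerator and denominator both coprime to 2), so x ∈ ℤ_2^×. Compute digits iteratively via a_i = x_i mod 2, x_{i+1} = (x_i − a_i)/2, with x_0 = x:
  x_0 = 3/11;  a_0 = 1;  x_1 = (x_0 − 1)/2 = -4/11
  x_1 = -4/11;  a_1 = 0;  x_2 = (x_1 − 0)/2 = -2/11
  x_2 = -2/11;  a_2 = 0;  x_3 = (x_2 − 0)/2 = -1/11
  x_3 = -1/11;  a_3 = 1;  x_4 = (x_3 − 1)/2 = -6/11
Digits: (1, 0, 0, 1).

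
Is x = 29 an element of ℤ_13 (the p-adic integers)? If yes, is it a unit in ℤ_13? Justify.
x ∈ ℤ_13^× (unit); v_13(x) = 0

ℤ_13 = {x ∈ ℚ_13 : v_13(x) ≥ 0} and ℤ_13^× = {x ∈ ℤ_13 : v_13(x) = 0}. Here v_13(29) = v_13(num) − v_13(den) = 0; compare against these criteria.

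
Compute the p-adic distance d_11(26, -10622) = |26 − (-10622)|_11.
d_11(26, -10622) = 1/1331

Step 1 — x − y = 26 − (-10622) = 10648. Step 2 — v_11(10648) = 3 (factor: 10648 = (11^3 · 8); the sign does not affect v_p). Step 3 — |x − y|_11 = 11^{-3} = 1/1331.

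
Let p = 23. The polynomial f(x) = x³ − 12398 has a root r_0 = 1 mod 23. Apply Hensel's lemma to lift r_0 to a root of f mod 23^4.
r_3 = 248355 (mod 279841)

Hensel: r_{i+1} = r_i − f(r_i)/f′(r_i) mod 23^{i+2}, where f′(x) = 3x². Iterate:
  r_0 = 1 (mod 23)
  r_1 = 254 (mod 529)
  r_2 = 5015 (mod 12167)
  r_3 = 248355 (mod 279841)
Final: r = 248355 with f(r) ≡ 0 mod 23^4.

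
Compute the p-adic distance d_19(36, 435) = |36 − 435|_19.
d_19(36, 435) = 1/19

Step 1 — x − y = 36 − 435 = -399. Step 2 — v_19(-399) = 1 (factor: -399 = −(19^1 · 21); the sign does not affect v_p). Step 3 — |x − y|_19 = 19^{-1} = 1/19.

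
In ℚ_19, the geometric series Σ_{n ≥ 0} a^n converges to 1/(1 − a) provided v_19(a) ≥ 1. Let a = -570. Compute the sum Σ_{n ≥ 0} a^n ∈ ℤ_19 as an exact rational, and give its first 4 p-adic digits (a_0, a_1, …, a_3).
Σ a^n = 1/(1 − a) = 1/571;  first 4 digits = (1, 8, 5, 8)

v_19(a) = 1 ≥ 1, so the series converges in ℤ_19 to 1/(1 − a) = 1/(1 − (-570)) = 1/571. Expand this rational in ℤ_19: compute digits iteratively via d_i = x_i mod 19, x_{i+1} = (x_i − d_i)/19. The first 4 digits are (1, 8, 5, 8).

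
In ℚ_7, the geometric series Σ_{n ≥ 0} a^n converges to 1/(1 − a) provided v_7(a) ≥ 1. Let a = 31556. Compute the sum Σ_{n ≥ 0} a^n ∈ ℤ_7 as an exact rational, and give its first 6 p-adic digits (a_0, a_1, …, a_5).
Σ a^n = 1/(1 − a) = -1/31555;  first 6 digits = (1, 0, 0, 1, 6, 1)

v_7(a) = 3 ≥ 1, so the series converges in ℤ_7 to 1/(1 − a) = 1/(1 − 31556) = -1/31555. Expand this rational in ℤ_7: compute digits iteratively via d_i = x_i mod 7, x_{i+1} = (x_i − d_i)/7. The first 6 digits are (1, 0, 0, 1, 6, 1).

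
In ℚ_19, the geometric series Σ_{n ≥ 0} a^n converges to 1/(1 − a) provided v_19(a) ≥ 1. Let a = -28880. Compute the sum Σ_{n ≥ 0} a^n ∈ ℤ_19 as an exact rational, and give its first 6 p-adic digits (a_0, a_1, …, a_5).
Σ a^n = 1/(1 − a) = 1/28881;  first 6 digits = (1, 0, 15, 14, 15, 13)

v_19(a) = 2 ≥ 1, so the series converges in ℤ_19 to 1/(1 − a) = 1/(1 − (-28880)) = 1/28881. Expand this rational in ℤ_19: compute digits iteratively via d_i = x_i mod 19, x_{i+1} = (x_i − d_i)/19. The first 6 digits are (1, 0, 15, 14, 15, 13).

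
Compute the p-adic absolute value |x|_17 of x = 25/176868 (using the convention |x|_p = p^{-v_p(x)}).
|25/176868|_17 = 4913

Step 1 — compute v_17(x) by factoring powers of 17 out of the numerator and denominator: v_17(25/176868) = -3. Step 2 — apply |x|_p = p^{-v_p(x)} = 17^{3} = 4913.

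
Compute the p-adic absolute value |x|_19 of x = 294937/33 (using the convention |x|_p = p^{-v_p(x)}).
|294937/33|_19 = 1/6859

Step 1 — compute v_19(x) by factoring powers of 19 out of the numerator and denominator: v_19(294937/33) = 3. Step 2 — apply |x|_p = p^{-v_p(x)} = 19^{-3} = 1/6859.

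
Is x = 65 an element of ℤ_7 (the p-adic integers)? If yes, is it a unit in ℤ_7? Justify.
x ∈ ℤ_7^× (unit); v_7(x) = 0

ℤ_7 = {x ∈ ℚ_7 : v_7(x) ≥ 0} and ℤ_7^× = {x ∈ ℤ_7 : v_7(x) = 0}. Here v_7(65) = v_7(num) − v_7(den) = 0; compare against these criteria.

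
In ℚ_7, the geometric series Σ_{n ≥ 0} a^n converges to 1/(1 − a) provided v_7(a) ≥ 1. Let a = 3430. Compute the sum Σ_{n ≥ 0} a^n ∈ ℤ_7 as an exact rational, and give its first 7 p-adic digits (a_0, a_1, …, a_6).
Σ a^n = 1/(1 − a) = -1/3429;  first 7 digits = (1, 0, 0, 3, 1, 0, 2)

v_7(a) = 3 ≥ 1, so the series converges in ℤ_7 to 1/(1 − a) = 1/(1 − 3430) = -1/3429. Expand this rational in ℤ_7: compute digits iteratively via d_i = x_i mod 7, x_{i+1} = (x_i − d_i)/7. The first 7 digits are (1, 0, 0, 3, 1, 0, 2).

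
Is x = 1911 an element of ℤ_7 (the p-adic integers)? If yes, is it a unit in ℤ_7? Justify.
x ∈ ℤ_7 but not a unit; v_7(x) = 2 > 0

ℤ_7 = {x ∈ ℚ_7 : v_7(x) ≥ 0} and ℤ_7^× = {x ∈ ℤ_7 : v_7(x) = 0}. Here v_7(1911) = v_7(num) − v_7(den) = 2; compare against these criteria.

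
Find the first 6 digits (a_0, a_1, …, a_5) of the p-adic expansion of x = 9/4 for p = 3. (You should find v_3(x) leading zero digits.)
(a_0, …, a_5) = (0, 0, 1, 2, 0, 2)

v_3(9/4) = 2, so a_0 = ... = a_1 = 0. Factor out: x = 3^2 · u with u = 1/4 a unit in ℤ_3. Expand u iteratively via a_{v+i} = u_i mod 3, u_{i+1} = (u_i − a_{v+i})/3:
  u_0 = 1/4;  a_2 = 1;  u_1 = (u_0 − 1)/3 = -1/4
  u_1 = -1/4;  a_3 = 2;  u_2 = (u_1 − 2)/3 = -3/4
  u_2 = -3/4;  a_4 = 0;  u_3 = (u_2 − 0)/3 = -1/4
  u_3 = -1/4;  a_5 = 2;  u_4 = (u_3 − 2)/3 = -3/4
Digits: (0, 0, 1, 2, 0, 2).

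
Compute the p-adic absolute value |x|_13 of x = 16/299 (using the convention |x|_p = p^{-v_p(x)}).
|16/299|_13 = 13

Step 1 — compute v_13(x) by factoring powers of 13 out of the numerator and denominator: v_13(16/299) = -1. Step 2 — apply |x|_p = p^{-v_p(x)} = 13^{1} = 13.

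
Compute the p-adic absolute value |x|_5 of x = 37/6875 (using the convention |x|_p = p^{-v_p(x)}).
|37/6875|_5 = 625

Step 1 — compute v_5(x) by factoring powers of 5 out of the numerator and denominator: v_5(37/6875) = -4. Step 2 — apply |x|_p = p^{-v_p(x)} = 5^{4} = 625.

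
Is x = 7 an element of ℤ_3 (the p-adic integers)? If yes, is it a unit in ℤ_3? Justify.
x ∈ ℤ_3^× (unit); v_3(x) = 0

ℤ_3 = {x ∈ ℚ_3 : v_3(x) ≥ 0} and ℤ_3^× = {x ∈ ℤ_3 : v_3(x) = 0}. Here v_3(7) = v_3(num) − v_3(den) = 0; compare against these criteria.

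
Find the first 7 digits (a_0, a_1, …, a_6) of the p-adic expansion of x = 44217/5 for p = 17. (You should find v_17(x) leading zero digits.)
(a_0, …, a_6) = (0, 0, 0, 12, 13, 6, 3)

v_17(44217/5) = 3, so a_0 = ... = a_2 = 0. Factor out: x = 17^3 · u with u = 9/5 a unit in ℤ_17. Expand u iteratively via a_{v+i} = u_i mod 17, u_{i+1} = (u_i − a_{v+i})/17:
  u_0 = 9/5;  a_3 = 12;  u_1 = (u_0 − 12)/17 = -3/5
  u_1 = -3/5;  a_4 = 13;  u_2 = (u_1 − 13)/17 = -4/5
  u_2 = -4/5;  a_5 = 6;  u_3 = (u_2 − 6)/17 = -2/5
  u_3 = -2/5;  a_6 = 3;  u_4 = (u_3 − 3)/17 = -1/5
Digits: (0, 0, 0, 12, 13, 6, 3).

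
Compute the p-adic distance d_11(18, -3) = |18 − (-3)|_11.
d_11(18, -3) = 1

Step 1 — x − y = 18 − (-3) = 21. Step 2 — v_11(21) = 0 (factor: 21 = (11^0 · 21); the sign does not affect v_p). Step 3 — |x − y|_11 = 11^{0} = 1.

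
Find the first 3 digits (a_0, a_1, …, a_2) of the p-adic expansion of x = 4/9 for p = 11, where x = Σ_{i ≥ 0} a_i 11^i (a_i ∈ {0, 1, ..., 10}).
(a_0, …, a_2) = (9, 9, 4)

v_11(4/9) = 0 (numerator and denominator both coprime to 11), so x ∈ ℤ_11^×. Compute digits iteratively via a_i = x_i mod 11, x_{i+1} = (x_i − a_i)/11, with x_0 = x:
  x_0 = 4/9;  a_0 = 9;  x_1 = (x_0 − 9)/11 = -7/9
  x_1 = -7/9;  a_1 = 9;  x_2 = (x_1 − 9)/11 = -8/9
  x_2 = -8/9;  a_2 = 4;  x_3 = (x_2 − 4)/11 = -4/9
Digits: (9, 9, 4).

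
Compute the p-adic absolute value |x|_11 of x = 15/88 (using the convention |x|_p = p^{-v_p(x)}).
|15/88|_11 = 11

Step 1 — compute v_11(x) by factoring powers of 11 out of the numerator and denominator: v_11(15/88) = -1. Step 2 — apply |x|_p = p^{-v_p(x)} = 11^{1} = 11.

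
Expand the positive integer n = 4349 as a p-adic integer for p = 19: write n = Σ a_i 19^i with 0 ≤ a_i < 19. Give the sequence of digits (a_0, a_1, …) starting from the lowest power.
(a_0, a_1, …) = (17, 0, 12)

Repeated division by 19 gives the digits low-to-high: 4349 = 17 + 12·19^2. Digit sequence: (17, 0, 12).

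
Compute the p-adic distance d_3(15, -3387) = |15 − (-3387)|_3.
d_3(15, -3387) = 1/243

Step 1 — x − y = 15 − (-3387) = 3402. Step 2 — v_3(3402) = 5 (factor: 3402 = (3^5 · 14); the sign does not affect v_p). Step 3 — |x − y|_3 = 3^{-5} = 1/243.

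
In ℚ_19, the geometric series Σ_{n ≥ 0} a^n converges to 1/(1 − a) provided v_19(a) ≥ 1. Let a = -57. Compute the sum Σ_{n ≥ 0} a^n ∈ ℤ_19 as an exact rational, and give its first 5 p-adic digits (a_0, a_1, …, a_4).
Σ a^n = 1/(1 − a) = 1/58;  first 5 digits = (1, 16, 8, 11, 3)

v_19(a) = 1 ≥ 1, so the series converges in ℤ_19 to 1/(1 − a) = 1/(1 − (-57)) = 1/58. Expand this rational in ℤ_19: compute digits iteratively via d_i = x_i mod 19, x_{i+1} = (x_i − d_i)/19. The first 5 digits are (1, 16, 8, 11, 3).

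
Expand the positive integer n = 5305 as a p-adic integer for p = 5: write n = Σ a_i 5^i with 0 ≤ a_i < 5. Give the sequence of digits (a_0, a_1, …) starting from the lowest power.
(a_0, a_1, …) = (0, 1, 2, 2, 3, 1)

Repeated division by 5 gives the digits low-to-high: 5305 = 1·5^1 + 2·5^2 + 2·5^3 + 3·5^4 + 1·5^5. Digit sequence: (0, 1, 2, 2, 3, 1).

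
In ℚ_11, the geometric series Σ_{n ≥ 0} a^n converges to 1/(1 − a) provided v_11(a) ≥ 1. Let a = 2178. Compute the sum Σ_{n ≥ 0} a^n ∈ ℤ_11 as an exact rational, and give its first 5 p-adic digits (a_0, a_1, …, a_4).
Σ a^n = 1/(1 − a) = -1/2177;  first 5 digits = (1, 0, 7, 1, 5)

v_11(a) = 2 ≥ 1, so the series converges in ℤ_11 to 1/(1 − a) = 1/(1 − 2178) = -1/2177. Expand this rational in ℤ_11: compute digits iteratively via d_i = x_i mod 11, x_{i+1} = (x_i − d_i)/11. The first 5 digits are (1, 0, 7, 1, 5).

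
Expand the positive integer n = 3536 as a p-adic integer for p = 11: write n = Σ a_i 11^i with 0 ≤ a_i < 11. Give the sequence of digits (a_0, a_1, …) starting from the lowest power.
(a_0, a_1, …) = (5, 2, 7, 2)

Repeated division by 11 gives the digits low-to-high: 3536 = 5 + 2·11^1 + 7·11^2 + 2·11^3. Digit sequence: (5, 2, 7, 2).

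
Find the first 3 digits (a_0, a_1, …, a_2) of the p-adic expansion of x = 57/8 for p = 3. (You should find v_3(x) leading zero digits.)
(a_0, …, a_2) = (0, 2, 2)

v_3(57/8) = 1, so a_0 = ... = a_0 = 0. Factor out: x = 3^1 · u with u = 19/8 a unit in ℤ_3. Expand u iteratively via a_{v+i} = u_i mod 3, u_{i+1} = (u_i − a_{v+i})/3:
  u_0 = 19/8;  a_1 = 2;  u_1 = (u_0 − 2)/3 = 1/8
  u_1 = 1/8;  a_2 = 2;  u_2 = (u_1 − 2)/3 = -5/8
Digits: (0, 2, 2).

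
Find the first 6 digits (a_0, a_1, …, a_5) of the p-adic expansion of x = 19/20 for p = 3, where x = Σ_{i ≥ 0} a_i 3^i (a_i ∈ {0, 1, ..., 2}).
(a_0, …, a_5) = (2, 1, 0, 0, 1, 1)

v_3(19/20) = 0 (numerator and denominator both coprime to 3), so x ∈ ℤ_3^×. Compute digits iteratively via a_i = x_i mod 3, x_{i+1} = (x_i − a_i)/3, with x_0 = x:
  x_0 = 19/20;  a_0 = 2;  x_1 = (x_0 − 2)/3 = -7/20
  x_1 = -7/20;  a_1 = 1;  x_2 = (x_1 − 1)/3 = -9/20
  x_2 = -9/20;  a_2 = 0;  x_3 = (x_2 − 0)/3 = -3/20
  x_3 = -3/20;  a_3 = 0;  x_4 = (x_3 − 0)/3 = -1/20
  x_4 = -1/20;  a_4 = 1;  x_5 = (x_4 − 1)/3 = -7/20
  x_5 = -7/20;  a_5 = 1;  x_6 = (x_5 − 1)/3 = -9/20
Digits: (2, 1, 0, 0, 1, 1).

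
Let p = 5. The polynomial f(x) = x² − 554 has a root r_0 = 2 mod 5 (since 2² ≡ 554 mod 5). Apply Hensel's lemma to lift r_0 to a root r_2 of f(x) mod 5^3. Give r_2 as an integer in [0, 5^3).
r_2 = 77 (mod 125)

Hensel's recurrence: r_{i+1} = r_i − f(r_i)·(f′(r_i))^{-1} mod 5^{i+2}, with f′(x) = 2x. Iterate:
  r_0 = 2 (mod 5)
  r_1 = 2 (mod 25)
  r_2 = 77 (mod 125)
Final: r_2 = 77, and one checks f(r_2) ≡ 0 mod 5^3.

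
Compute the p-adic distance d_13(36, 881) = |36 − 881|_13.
d_13(36, 881) = 1/169

Step 1 — x − y = 36 − 881 = -845. Step 2 — v_13(-845) = 2 (factor: -845 = −(13^2 · 5); the sign does not affect v_p). Step 3 — |x − y|_13 = 13^{-2} = 1/169.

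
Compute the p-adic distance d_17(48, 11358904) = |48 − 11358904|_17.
d_17(48, 11358904) = 1/1419857

Step 1 — x − y = 48 − 11358904 = -11358856. Step 2 — v_17(-11358856) = 5 (factor: -11358856 = −(17^5 · 8); the sign does not affect v_p). Step 3 — |x − y|_17 = 17^{-5} = 1/1419857.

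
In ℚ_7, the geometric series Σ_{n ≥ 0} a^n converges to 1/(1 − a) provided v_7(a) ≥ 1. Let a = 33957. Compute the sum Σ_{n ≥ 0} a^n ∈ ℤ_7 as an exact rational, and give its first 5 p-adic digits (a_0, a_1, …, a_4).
Σ a^n = 1/(1 − a) = -1/33956;  first 5 digits = (1, 0, 0, 1, 0)

v_7(a) = 3 ≥ 1, so the series converges in ℤ_7 to 1/(1 − a) = 1/(1 − 33957) = -1/33956. Expand this rational in ℤ_7: compute digits iteratively via d_i = x_i mod 7, x_{i+1} = (x_i − d_i)/7. The first 5 digits are (1, 0, 0, 1, 0).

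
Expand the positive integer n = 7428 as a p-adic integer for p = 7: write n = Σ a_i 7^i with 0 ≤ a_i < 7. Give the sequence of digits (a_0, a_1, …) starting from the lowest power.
(a_0, a_1, …) = (1, 4, 4, 0, 3)

Repeated division by 7 gives the digits low-to-high: 7428 = 1 + 4·7^1 + 4·7^2 + 3·7^4. Digit sequence: (1, 4, 4, 0, 3).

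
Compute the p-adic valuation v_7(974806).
v_7(974806) = 5

v_7(n) is the largest exponent k such that 7^k divides n. Factor out: 974806 = 7^5 · 58. (Sign doesn't affect v_p.) So v_7(974806) = 5.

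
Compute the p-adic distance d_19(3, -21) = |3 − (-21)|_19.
d_19(3, -21) = 1

Step 1 — x − y = 3 − (-21) = 24. Step 2 — v_19(24) = 0 (factor: 24 = (19^0 · 24); the sign does not affect v_p). Step 3 — |x − y|_19 = 19^{0} = 1.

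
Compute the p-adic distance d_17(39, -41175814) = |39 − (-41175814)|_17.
d_17(39, -41175814) = 1/1419857

Step 1 — x − y = 39 − (-41175814) = 41175853. Step 2 — v_17(41175853) = 5 (factor: 41175853 = (17^5 · 29); the sign does not affect v_p). Step 3 — |x − y|_17 = 17^{-5} = 1/1419857.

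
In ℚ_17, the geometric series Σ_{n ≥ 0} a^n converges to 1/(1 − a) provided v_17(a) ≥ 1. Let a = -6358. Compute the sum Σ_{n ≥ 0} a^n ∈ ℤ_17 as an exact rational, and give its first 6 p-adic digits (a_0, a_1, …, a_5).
Σ a^n = 1/(1 − a) = 1/6359;  first 6 digits = (1, 0, 12, 15, 7, 11)

v_17(a) = 2 ≥ 1, so the series converges in ℤ_17 to 1/(1 − a) = 1/(1 − (-6358)) = 1/6359. Expand this rational in ℤ_17: compute digits iteratively via d_i = x_i mod 17, x_{i+1} = (x_i − d_i)/17. The first 6 digits are (1, 0, 12, 15, 7, 11).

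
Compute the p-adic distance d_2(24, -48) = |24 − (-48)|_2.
d_2(24, -48) = 1/8

Step 1 — x − y = 24 − (-48) = 72. Step 2 — v_2(72) = 3 (factor: 72 = (2^3 · 9); the sign does not affect v_p). Step 3 — |x − y|_2 = 2^{-3} = 1/8.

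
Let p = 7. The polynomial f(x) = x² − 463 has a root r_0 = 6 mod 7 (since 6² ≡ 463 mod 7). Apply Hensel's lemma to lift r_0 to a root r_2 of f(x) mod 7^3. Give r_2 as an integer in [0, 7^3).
r_2 = 209 (mod 343)

Hensel's recurrence: r_{i+1} = r_i − f(r_i)·(f′(r_i))^{-1} mod 7^{i+2}, with f′(x) = 2x. Iterate:
  r_0 = 6 (mod 7)
  r_1 = 13 (mod 49)
  r_2 = 209 (mod 343)
Final: r_2 = 209, and one checks f(r_2) ≡ 0 mod 7^3.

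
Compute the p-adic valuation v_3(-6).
v_3(-6) = 1

v_3(n) is the largest exponent k such that 3^k divides n. Factor out: -6 = -3^1 · 2. (Sign doesn't affect v_p.) So v_3(-6) = 1.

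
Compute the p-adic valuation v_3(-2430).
v_3(-2430) = 5

v_3(n) is the largest exponent k such that 3^k divides n. Factor out: -2430 = -3^5 · 10. (Sign doesn't affect v_p.) So v_3(-2430) = 5.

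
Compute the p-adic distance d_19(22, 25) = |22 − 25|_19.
d_19(22, 25) = 1

Step 1 — x − y = 22 − 25 = -3. Step 2 — v_19(-3) = 0 (factor: -3 = −(19^0 · 3); the sign does not affect v_p). Step 3 — |x − y|_19 = 19^{0} = 1.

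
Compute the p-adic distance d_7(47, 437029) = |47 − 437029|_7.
d_7(47, 437029) = 1/16807

Step 1 — x − y = 47 − 437029 = -436982. Step 2 — v_7(-436982) = 5 (factor: -436982 = −(7^5 · 26); the sign does not affect v_p). Step 3 — |x − y|_7 = 7^{-5} = 1/16807.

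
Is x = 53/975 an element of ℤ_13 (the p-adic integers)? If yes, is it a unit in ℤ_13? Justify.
x ∉ ℤ_13 (v_13(x) = -1 < 0)

ℤ_13 = {x ∈ ℚ_13 : v_13(x) ≥ 0} and ℤ_13^× = {x ∈ ℤ_13 : v_13(x) = 0}. Here v_13(53/975) = v_13(num) − v_13(den) = -1; compare against these criteria.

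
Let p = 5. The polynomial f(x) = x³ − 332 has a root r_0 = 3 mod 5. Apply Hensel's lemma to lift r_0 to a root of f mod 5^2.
r_1 = 18 (mod 25)

Hensel: r_{i+1} = r_i − f(r_i)/f′(r_i) mod 5^{i+2}, where f′(x) = 3x². Iterate:
  r_0 = 3 (mod 5)
  r_1 = 18 (mod 25)
Final: r = 18 with f(r) ≡ 0 mod 5^2.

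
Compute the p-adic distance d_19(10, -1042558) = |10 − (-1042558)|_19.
d_19(10, -1042558) = 1/130321

Step 1 — x − y = 10 − (-1042558) = 1042568. Step 2 — v_19(1042568) = 4 (factor: 1042568 = (19^4 · 8); the sign does not affect v_p). Step 3 — |x − y|_19 = 19^{-4} = 1/130321.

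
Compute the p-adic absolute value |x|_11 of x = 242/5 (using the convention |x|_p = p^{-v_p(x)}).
|242/5|_11 = 1/121

Step 1 — compute v_11(x) by factoring powers of 11 out of the numerator and denominator: v_11(242/5) = 2. Step 2 — apply |x|_p = p^{-v_p(x)} = 11^{-2} = 1/121.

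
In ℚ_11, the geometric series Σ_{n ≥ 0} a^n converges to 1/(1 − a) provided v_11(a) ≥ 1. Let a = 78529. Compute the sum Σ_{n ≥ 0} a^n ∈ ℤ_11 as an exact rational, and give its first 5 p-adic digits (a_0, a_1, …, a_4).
Σ a^n = 1/(1 − a) = -1/78528;  first 5 digits = (1, 0, 0, 4, 5)

v_11(a) = 3 ≥ 1, so the series converges in ℤ_11 to 1/(1 − a) = 1/(1 − 78529) = -1/78528. Expand this rational in ℤ_11: compute digits iteratively via d_i = x_i mod 11, x_{i+1} = (x_i − d_i)/11. The first 5 digits are (1, 0, 0, 4, 5).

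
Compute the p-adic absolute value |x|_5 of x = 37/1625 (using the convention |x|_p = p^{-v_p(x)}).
|37/1625|_5 = 125

Step 1 — compute v_5(x) by factoring powers of 5 out of the numerator and denominator: v_5(37/1625) = -3. Step 2 — apply |x|_p = p^{-v_p(x)} = 5^{3} = 125.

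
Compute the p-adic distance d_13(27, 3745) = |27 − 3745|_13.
d_13(27, 3745) = 1/169

Step 1 — x − y = 27 − 3745 = -3718. Step 2 — v_13(-3718) = 2 (factor: -3718 = −(13^2 · 22); the sign does not affect v_p). Step 3 — |x − y|_13 = 13^{-2} = 1/169.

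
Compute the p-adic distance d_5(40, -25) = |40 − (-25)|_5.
d_5(40, -25) = 1/5

Step 1 — x − y = 40 − (-25) = 65. Step 2 — v_5(65) = 1 (factor: 65 = (5^1 · 13); the sign does not affect v_p). Step 3 — |x − y|_5 = 5^{-1} = 1/5.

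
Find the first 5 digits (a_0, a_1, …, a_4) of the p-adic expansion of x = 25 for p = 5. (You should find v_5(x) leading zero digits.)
(a_0, …, a_4) = (0, 0, 1, 0, 0)

v_5(25) = 2, so a_0 = ... = a_1 = 0. Factor out: x = 5^2 · u with u = 1 a unit in ℤ_5. Expand u iteratively via a_{v+i} = u_i mod 5, u_{i+1} = (u_i − a_{v+i})/5:
  u_0 = 1;  a_2 = 1;  u_1 = (u_0 − 1)/5 = 0
  u_1 = 0;  a_3 = 0;  u_2 = (u_1 − 0)/5 = 0
  u_2 = 0;  a_4 = 0;  u_3 = (u_2 − 0)/5 = 0
Digits: (0, 0, 1, 0, 0).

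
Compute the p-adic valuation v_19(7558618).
v_19(7558618) = 4

v_19(n) is the largest exponent k such that 19^k divides n. Factor out: 7558618 = 19^4 · 58. (Sign doesn't affect v_p.) So v_19(7558618) = 4.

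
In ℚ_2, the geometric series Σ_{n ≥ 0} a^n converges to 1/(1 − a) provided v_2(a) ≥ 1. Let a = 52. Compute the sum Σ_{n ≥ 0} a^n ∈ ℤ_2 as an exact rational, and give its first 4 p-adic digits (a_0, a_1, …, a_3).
Σ a^n = 1/(1 − a) = -1/51;  first 4 digits = (1, 0, 1, 0)

v_2(a) = 2 ≥ 1, so the series converges in ℤ_2 to 1/(1 − a) = 1/(1 − 52) = -1/51. Expand this rational in ℤ_2: compute digits iteratively via d_i = x_i mod 2, x_{i+1} = (x_i − d_i)/2. The first 4 digits are (1, 0, 1, 0).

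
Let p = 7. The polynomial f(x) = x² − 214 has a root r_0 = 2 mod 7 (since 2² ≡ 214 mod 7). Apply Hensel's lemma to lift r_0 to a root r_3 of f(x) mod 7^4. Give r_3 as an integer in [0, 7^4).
r_3 = 1059 (mod 2401)

Hensel's recurrence: r_{i+1} = r_i − f(r_i)·(f′(r_i))^{-1} mod 7^{i+2}, with f′(x) = 2x. Iterate:
  r_0 = 2 (mod 7)
  r_1 = 30 (mod 49)
  r_2 = 30 (mod 343)
  r_3 = 1059 (mod 2401)
Final: r_3 = 1059, and one checks f(r_3) ≡ 0 mod 7^4.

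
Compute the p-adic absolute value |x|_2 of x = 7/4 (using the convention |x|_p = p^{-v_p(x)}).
|7/4|_2 = 4

Step 1 — compute v_2(x) by factoring powers of 2 out of the numerator and denominator: v_2(7/4) = -2. Step 2 — apply |x|_p = p^{-v_p(x)} = 2^{2} = 4.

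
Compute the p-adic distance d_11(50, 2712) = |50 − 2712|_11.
d_11(50, 2712) = 1/1331

Step 1 — x − y = 50 − 2712 = -2662. Step 2 — v_11(-2662) = 3 (factor: -2662 = −(11^3 · 2); the sign does not affect v_p). Step 3 — |x − y|_11 = 11^{-3} = 1/1331.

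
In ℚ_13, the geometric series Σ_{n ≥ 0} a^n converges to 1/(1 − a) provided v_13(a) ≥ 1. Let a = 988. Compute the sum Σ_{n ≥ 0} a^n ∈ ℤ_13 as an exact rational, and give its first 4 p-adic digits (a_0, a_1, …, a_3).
Σ a^n = 1/(1 − a) = -1/987;  first 4 digits = (1, 11, 9, 7)

v_13(a) = 1 ≥ 1, so the series converges in ℤ_13 to 1/(1 − a) = 1/(1 − 988) = -1/987. Expand this rational in ℤ_13: compute digits iteratively via d_i = x_i mod 13, x_{i+1} = (x_i − d_i)/13. The first 4 digits are (1, 11, 9, 7).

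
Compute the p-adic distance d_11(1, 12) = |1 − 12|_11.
d_11(1, 12) = 1/11

Step 1 — x − y = 1 − 12 = -11. Step 2 — v_11(-11) = 1 (factor: -11 = −(11^1 · 1); the sign does not affect v_p). Step 3 — |x − y|_11 = 11^{-1} = 1/11.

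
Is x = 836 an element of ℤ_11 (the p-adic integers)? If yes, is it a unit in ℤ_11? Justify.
x ∈ ℤ_11 but not a unit; v_11(x) = 1 > 0

ℤ_11 = {x ∈ ℚ_11 : v_11(x) ≥ 0} and ℤ_11^× = {x ∈ ℤ_11 : v_11(x) = 0}. Here v_11(836) = v_11(num) − v_11(den) = 1; compare against these criteria.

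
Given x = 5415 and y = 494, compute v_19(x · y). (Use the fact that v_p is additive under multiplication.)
v_19(2675010) = 3

v_p(x) = 2 (factor: 5415 = 19^2 · 15); v_p(y) = 1 (factor: 494 = 19^1 · 26). Additivity: v_p(xy) = v_p(x) + v_p(y) = 2 + 1 = 3. (Direct check: xy = 2675010 = 19^3 · (390).)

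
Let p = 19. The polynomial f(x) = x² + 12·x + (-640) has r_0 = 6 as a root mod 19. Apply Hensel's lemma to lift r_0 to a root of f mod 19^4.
r_3 = 130289 (mod 130321)

Hensel: r_{i+1} = r_i − f(r_i)·(f′(r_i))^{-1} mod 19^{i+2}, f′(x) = 2x + 12. Iterate:
  r_0 = 6 (mod 19)
  r_1 = 329 (mod 361)
  r_2 = 6827 (mod 6859)
  r_3 = 130289 (mod 130321)
Final: r = 130289 satisfies f(r) ≡ 0 mod 19^4.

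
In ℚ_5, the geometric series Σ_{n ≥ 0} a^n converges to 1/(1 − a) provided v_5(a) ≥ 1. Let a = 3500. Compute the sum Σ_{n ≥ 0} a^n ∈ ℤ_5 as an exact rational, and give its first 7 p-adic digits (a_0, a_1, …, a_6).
Σ a^n = 1/(1 − a) = -1/3499;  first 7 digits = (1, 0, 0, 3, 0, 1, 4)

v_5(a) = 3 ≥ 1, so the series converges in ℤ_5 to 1/(1 − a) = 1/(1 − 3500) = -1/3499. Expand this rational in ℤ_5: compute digits iteratively via d_i = x_i mod 5, x_{i+1} = (x_i − d_i)/5. The first 7 digits are (1, 0, 0, 3, 0, 1, 4).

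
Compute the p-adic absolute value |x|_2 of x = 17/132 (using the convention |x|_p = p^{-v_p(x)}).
|17/132|_2 = 4

Step 1 — compute v_2(x) by factoring powers of 2 out of the numerator and denominator: v_2(17/132) = -2. Step 2 — apply |x|_p = p^{-v_p(x)} = 2^{2} = 4.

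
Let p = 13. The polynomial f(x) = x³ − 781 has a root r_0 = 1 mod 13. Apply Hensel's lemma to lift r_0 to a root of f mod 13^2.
r_1 = 92 (mod 169)

Hensel: r_{i+1} = r_i − f(r_i)/f′(r_i) mod 13^{i+2}, where f′(x) = 3x². Iterate:
  r_0 = 1 (mod 13)
  r_1 = 92 (mod 169)
Final: r = 92 with f(r) ≡ 0 mod 13^2.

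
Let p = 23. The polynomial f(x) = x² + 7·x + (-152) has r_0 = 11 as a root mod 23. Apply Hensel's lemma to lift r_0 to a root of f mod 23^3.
r_2 = 7233 (mod 12167)

Hensel: r_{i+1} = r_i − f(r_i)·(f′(r_i))^{-1} mod 23^{i+2}, f′(x) = 2x + 7. Iterate:
  r_0 = 11 (mod 23)
  r_1 = 356 (mod 529)
  r_2 = 7233 (mod 12167)
Final: r = 7233 satisfies f(r) ≡ 0 mod 23^3.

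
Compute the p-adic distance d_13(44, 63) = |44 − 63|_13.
d_13(44, 63) = 1

Step 1 — x − y = 44 − 63 = -19. Step 2 — v_13(-19) = 0 (factor: -19 = −(13^0 · 19); the sign does not affect v_p). Step 3 — |x − y|_13 = 13^{0} = 1.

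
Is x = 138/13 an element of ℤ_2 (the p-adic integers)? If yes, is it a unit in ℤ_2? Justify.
x ∈ ℤ_2 but not a unit; v_2(x) = 1 > 0

ℤ_2 = {x ∈ ℚ_2 : v_2(x) ≥ 0} and ℤ_2^× = {x ∈ ℤ_2 : v_2(x) = 0}. Here v_2(138/13) = v_2(num) − v_2(den) = 1; compare against these criteria.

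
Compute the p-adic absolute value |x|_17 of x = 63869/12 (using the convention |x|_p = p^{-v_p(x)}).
|63869/12|_17 = 1/4913

Step 1 — compute v_17(x) by factoring powers of 17 out of the numerator and denominator: v_17(63869/12) = 3. Step 2 — apply |x|_p = p^{-v_p(x)} = 17^{-3} = 1/4913.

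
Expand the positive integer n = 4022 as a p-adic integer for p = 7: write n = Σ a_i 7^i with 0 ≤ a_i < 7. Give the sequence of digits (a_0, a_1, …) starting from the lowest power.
(a_0, a_1, …) = (4, 0, 5, 4, 1)

Repeated division by 7 gives the digits low-to-high: 4022 = 4 + 5·7^2 + 4·7^3 + 1·7^4. Digit sequence: (4, 0, 5, 4, 1).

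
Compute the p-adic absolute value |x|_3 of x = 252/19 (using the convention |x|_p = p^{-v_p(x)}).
|252/19|_3 = 1/9

Step 1 — compute v_3(x) by factoring powers of 3 out of the numerator and denominator: v_3(252/19) = 2. Step 2 — apply |x|_p = p^{-v_p(x)} = 3^{-2} = 1/9.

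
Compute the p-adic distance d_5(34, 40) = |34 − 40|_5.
d_5(34, 40) = 1

Step 1 — x − y = 34 − 40 = -6. Step 2 — v_5(-6) = 0 (factor: -6 = −(5^0 · 6); the sign does not affect v_p). Step 3 — |x − y|_5 = 5^{0} = 1.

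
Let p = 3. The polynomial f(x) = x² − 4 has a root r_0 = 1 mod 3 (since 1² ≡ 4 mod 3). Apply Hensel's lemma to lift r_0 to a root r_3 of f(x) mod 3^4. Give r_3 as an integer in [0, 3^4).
r_3 = 79 (mod 81)

Hensel's recurrence: r_{i+1} = r_i − f(r_i)·(f′(r_i))^{-1} mod 3^{i+2}, with f′(x) = 2x. Iterate:
  r_0 = 1 (mod 3)
  r_1 = 7 (mod 9)
  r_2 = 25 (mod 27)
  r_3 = 79 (mod 81)
Final: r_3 = 79, and one checks f(r_3) ≡ 0 mod 3^4.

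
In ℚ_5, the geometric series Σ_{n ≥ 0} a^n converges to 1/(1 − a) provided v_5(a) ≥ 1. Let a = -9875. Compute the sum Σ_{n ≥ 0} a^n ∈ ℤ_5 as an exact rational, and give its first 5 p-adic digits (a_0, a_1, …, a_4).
Σ a^n = 1/(1 − a) = 1/9876;  first 5 digits = (1, 0, 0, 1, 4)

v_5(a) = 3 ≥ 1, so the series converges in ℤ_5 to 1/(1 − a) = 1/(1 − (-9875)) = 1/9876. Expand this rational in ℤ_5: compute digits iteratively via d_i = x_i mod 5, x_{i+1} = (x_i − d_i)/5. The first 5 digits are (1, 0, 0, 1, 4).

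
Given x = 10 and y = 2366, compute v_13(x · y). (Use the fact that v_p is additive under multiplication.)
v_13(23660) = 2

v_p(x) = 0 (factor: 10 = 13^0 · 10); v_p(y) = 2 (factor: 2366 = 13^2 · 14). Additivity: v_p(xy) = v_p(x) + v_p(y) = 0 + 2 = 2. (Direct check: xy = 23660 = 13^2 · (140).)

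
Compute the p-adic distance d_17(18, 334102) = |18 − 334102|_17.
d_17(18, 334102) = 1/83521

Step 1 — x − y = 18 − 334102 = -334084. Step 2 — v_17(-334084) = 4 (factor: -334084 = −(17^4 · 4); the sign does not affect v_p). Step 3 — |x − y|_17 = 17^{-4} = 1/83521.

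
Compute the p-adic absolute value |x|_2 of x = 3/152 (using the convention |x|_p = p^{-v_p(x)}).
|3/152|_2 = 8

Step 1 — compute v_2(x) by factoring powers of 2 out of the numerator and denominator: v_2(3/152) = -3. Step 2 — apply |x|_p = p^{-v_p(x)} = 2^{3} = 8.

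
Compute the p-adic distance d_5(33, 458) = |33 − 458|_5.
d_5(33, 458) = 1/25

Step 1 — x − y = 33 − 458 = -425. Step 2 — v_5(-425) = 2 (factor: -425 = −(5^2 · 17); the sign does not affect v_p). Step 3 — |x − y|_5 = 5^{-2} = 1/25.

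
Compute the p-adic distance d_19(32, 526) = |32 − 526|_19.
d_19(32, 526) = 1/19

Step 1 — x − y = 32 − 526 = -494. Step 2 — v_19(-494) = 1 (factor: -494 = −(19^1 · 26); the sign does not affect v_p). Step 3 — |x − y|_19 = 19^{-1} = 1/19.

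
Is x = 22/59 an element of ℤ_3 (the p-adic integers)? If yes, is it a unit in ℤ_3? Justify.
x ∈ ℤ_3^× (unit); v_3(x) = 0

ℤ_3 = {x ∈ ℚ_3 : v_3(x) ≥ 0} and ℤ_3^× = {x ∈ ℤ_3 : v_3(x) = 0}. Here v_3(22/59) = v_3(num) − v_3(den) = 0; compare against these criteria.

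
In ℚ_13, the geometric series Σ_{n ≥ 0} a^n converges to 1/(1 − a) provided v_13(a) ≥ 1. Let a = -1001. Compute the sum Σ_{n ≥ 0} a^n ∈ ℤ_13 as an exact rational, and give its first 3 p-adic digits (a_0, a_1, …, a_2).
Σ a^n = 1/(1 − a) = 1/1002;  first 3 digits = (1, 1, 8)

v_13(a) = 1 ≥ 1, so the series converges in ℤ_13 to 1/(1 − a) = 1/(1 − (-1001)) = 1/1002. Expand this rational in ℤ_13: compute digits iteratively via d_i = x_i mod 13, x_{i+1} = (x_i − d_i)/13. The first 3 digits are (1, 1, 8).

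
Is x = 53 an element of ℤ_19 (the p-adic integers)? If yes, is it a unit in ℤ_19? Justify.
x ∈ ℤ_19^× (unit); v_19(x) = 0

ℤ_19 = {x ∈ ℚ_19 : v_19(x) ≥ 0} and ℤ_19^× = {x ∈ ℤ_19 : v_19(x) = 0}. Here v_19(53) = v_19(num) − v_19(den) = 0; compare against these criteria.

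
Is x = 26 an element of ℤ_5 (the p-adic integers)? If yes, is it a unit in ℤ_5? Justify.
x ∈ ℤ_5^× (unit); v_5(x) = 0

ℤ_5 = {x ∈ ℚ_5 : v_5(x) ≥ 0} and ℤ_5^× = {x ∈ ℤ_5 : v_5(x) = 0}. Here v_5(26) = v_5(num) − v_5(den) = 0; compare against these criteria.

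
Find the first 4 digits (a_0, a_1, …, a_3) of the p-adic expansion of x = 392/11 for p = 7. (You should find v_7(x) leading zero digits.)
(a_0, …, a_3) = (0, 0, 2, 3)

v_7(392/11) = 2, so a_0 = ... = a_1 = 0. Factor out: x = 7^2 · u with u = 8/11 a unit in ℤ_7. Expand u iteratively via a_{v+i} = u_i mod 7, u_{i+1} = (u_i − a_{v+i})/7:
  u_0 = 8/11;  a_2 = 2;  u_1 = (u_0 − 2)/7 = -2/11
  u_1 = -2/11;  a_3 = 3;  u_2 = (u_1 − 3)/7 = -5/11
Digits: (0, 0, 2, 3).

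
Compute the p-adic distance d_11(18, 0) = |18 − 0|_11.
d_11(18, 0) = 1

Step 1 — x − y = 18 − 0 = 18. Step 2 — v_11(18) = 0 (factor: 18 = (11^0 · 18); the sign does not affect v_p). Step 3 — |x − y|_11 = 11^{0} = 1.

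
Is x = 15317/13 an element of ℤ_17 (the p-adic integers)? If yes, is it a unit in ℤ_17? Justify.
x ∈ ℤ_17 but not a unit; v_17(x) = 2 > 0

ℤ_17 = {x ∈ ℚ_17 : v_17(x) ≥ 0} and ℤ_17^× = {x ∈ ℤ_17 : v_17(x) = 0}. Here v_17(15317/13) = v_17(num) − v_17(den) = 2; compare against these criteria.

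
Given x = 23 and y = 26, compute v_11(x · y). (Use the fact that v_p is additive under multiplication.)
v_11(598) = 0

v_p(x) = 0 (factor: 23 = 11^0 · 23); v_p(y) = 0 (factor: 26 = 11^0 · 26). Additivity: v_p(xy) = v_p(x) + v_p(y) = 0 + 0 = 0. (Direct check: xy = 598 = 11^0 · (598).)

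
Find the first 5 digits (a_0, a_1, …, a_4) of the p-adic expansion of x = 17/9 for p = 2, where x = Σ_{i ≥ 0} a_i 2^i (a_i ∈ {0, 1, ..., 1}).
(a_0, …, a_4) = (1, 0, 0, 1, 0)

v_2(17/9) = 0 (numerator and denominator both coprime to 2), so x ∈ ℤ_2^×. Compute digits iteratively via a_i = x_i mod 2, x_{i+1} = (x_i − a_i)/2, with x_0 = x:
  x_0 = 17/9;  a_0 = 1;  x_1 = (x_0 − 1)/2 = 4/9
  x_1 = 4/9;  a_1 = 0;  x_2 = (x_1 − 0)/2 = 2/9
  x_2 = 2/9;  a_2 = 0;  x_3 = (x_2 − 0)/2 = 1/9
  x_3 = 1/9;  a_3 = 1;  x_4 = (x_3 − 1)/2 = -4/9
  x_4 = -4/9;  a_4 = 0;  x_5 = (x_4 − 0)/2 = -2/9
Digits: (1, 0, 0, 1, 0).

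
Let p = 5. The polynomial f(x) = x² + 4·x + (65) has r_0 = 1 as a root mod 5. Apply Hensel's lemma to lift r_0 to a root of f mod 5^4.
r_3 = 506 (mod 625)

Hensel: r_{i+1} = r_i − f(r_i)·(f′(r_i))^{-1} mod 5^{i+2}, f′(x) = 2x + 4. Iterate:
  r_0 = 1 (mod 5)
  r_1 = 6 (mod 25)
  r_2 = 6 (mod 125)
  r_3 = 506 (mod 625)
Final: r = 506 satisfies f(r) ≡ 0 mod 5^4.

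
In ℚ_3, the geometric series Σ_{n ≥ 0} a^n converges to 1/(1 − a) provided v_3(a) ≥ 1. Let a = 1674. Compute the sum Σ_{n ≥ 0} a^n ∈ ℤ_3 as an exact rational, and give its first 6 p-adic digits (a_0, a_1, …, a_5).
Σ a^n = 1/(1 − a) = -1/1673;  first 6 digits = (1, 0, 0, 2, 2, 0)

v_3(a) = 3 ≥ 1, so the series converges in ℤ_3 to 1/(1 − a) = 1/(1 − 1674) = -1/1673. Expand this rational in ℤ_3: compute digits iteratively via d_i = x_i mod 3, x_{i+1} = (x_i − d_i)/3. The first 6 digits are (1, 0, 0, 2, 2, 0).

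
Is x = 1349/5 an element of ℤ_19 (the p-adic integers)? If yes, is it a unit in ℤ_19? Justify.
x ∈ ℤ_19 but not a unit; v_19(x) = 1 > 0

ℤ_19 = {x ∈ ℚ_19 : v_19(x) ≥ 0} and ℤ_19^× = {x ∈ ℤ_19 : v_19(x) = 0}. Here v_19(1349/5) = v_19(num) − v_19(den) = 1; compare against these criteria.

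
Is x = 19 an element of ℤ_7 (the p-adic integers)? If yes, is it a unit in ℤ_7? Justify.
x ∈ ℤ_7^× (unit); v_7(x) = 0

ℤ_7 = {x ∈ ℚ_7 : v_7(x) ≥ 0} and ℤ_7^× = {x ∈ ℤ_7 : v_7(x) = 0}. Here v_7(19) = v_7(num) − v_7(den) = 0; compare against these criteria.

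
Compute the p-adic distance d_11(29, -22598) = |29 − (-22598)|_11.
d_11(29, -22598) = 1/1331

Step 1 — x − y = 29 − (-22598) = 22627. Step 2 — v_11(22627) = 3 (factor: 22627 = (11^3 · 17); the sign does not affect v_p). Step 3 — |x − y|_11 = 11^{-3} = 1/1331.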